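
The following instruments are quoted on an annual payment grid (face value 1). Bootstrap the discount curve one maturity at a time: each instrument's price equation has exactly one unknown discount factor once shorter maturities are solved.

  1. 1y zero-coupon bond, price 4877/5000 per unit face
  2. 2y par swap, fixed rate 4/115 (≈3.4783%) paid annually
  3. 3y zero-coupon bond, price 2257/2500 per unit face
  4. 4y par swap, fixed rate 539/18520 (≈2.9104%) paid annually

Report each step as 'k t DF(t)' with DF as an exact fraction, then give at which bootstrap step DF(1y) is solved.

step 1 [1y] zero: DF = P = 4877/5000 ≈ 0.975400
step 2 [2y] swap r/1=4/115: DF=(1 − 4/115·(0.975400))/(1+4/115) = 1167/1250 ≈ 0.933600
step 3 [3y] zero: DF = P = 2257/2500 ≈ 0.902800
step 4 [4y] swap r/1=539/18520: DF=(1 − 539/18520·(0.975400+0.933600+0.902800))/(1+539/18520) = 4461/5000 ≈ 0.892200

1 1 4877/5000
2 2 1167/1250
3 3 2257/2500
4 4 4461/5000
DF(1y) is solved at step 1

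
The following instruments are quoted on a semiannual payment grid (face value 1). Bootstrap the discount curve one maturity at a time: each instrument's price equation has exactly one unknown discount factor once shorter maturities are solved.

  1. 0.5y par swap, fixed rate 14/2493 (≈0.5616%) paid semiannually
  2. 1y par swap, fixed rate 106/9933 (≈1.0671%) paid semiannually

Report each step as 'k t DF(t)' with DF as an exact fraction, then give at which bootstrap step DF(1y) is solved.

1 1/2 2493/2500
2 1 4947/5000
DF(1y) is solved at step 2

step 1 [0.5y] swap r/2=7/2493: DF=(1 − 7/2493·(0))/(1+7/2493) = 2493/2500 ≈ 0.997200
step 2 [1y] swap r/2=53/9933: DF=(1 − 53/9933·(0.997200))/(1+53/9933) = 4947/5000 ≈ 0.989400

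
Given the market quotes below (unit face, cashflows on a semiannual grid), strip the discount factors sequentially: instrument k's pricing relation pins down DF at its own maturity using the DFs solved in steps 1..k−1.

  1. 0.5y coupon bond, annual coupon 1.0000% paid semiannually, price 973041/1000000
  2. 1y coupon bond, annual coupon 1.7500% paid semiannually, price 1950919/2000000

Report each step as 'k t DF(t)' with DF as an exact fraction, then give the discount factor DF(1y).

1 1/2 4841/5000
2 1 4793/5000
DF(1y) = 4793/5000 ≈ 0.958600

step 1 [0.5y] bond c/2=1/200: DF=(973041/1000000 − 1/200·(0))/(1+1/200) = 4841/5000 ≈ 0.968200
step 2 [1y] bond c/2=7/800: DF=(1950919/2000000 − 7/800·(0.968200))/(1+7/800) = 4793/5000 ≈ 0.958600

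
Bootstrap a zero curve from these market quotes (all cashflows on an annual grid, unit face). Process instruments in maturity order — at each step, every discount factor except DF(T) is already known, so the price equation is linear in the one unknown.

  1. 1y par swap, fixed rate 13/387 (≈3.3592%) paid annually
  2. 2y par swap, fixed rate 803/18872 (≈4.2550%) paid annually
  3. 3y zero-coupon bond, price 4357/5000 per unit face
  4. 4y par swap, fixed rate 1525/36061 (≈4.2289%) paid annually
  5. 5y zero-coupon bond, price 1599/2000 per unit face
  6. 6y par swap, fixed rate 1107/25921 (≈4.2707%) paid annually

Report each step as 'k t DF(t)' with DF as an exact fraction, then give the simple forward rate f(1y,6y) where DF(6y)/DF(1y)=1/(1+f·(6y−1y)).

1 1 387/400
2 2 9197/10000
3 3 4357/5000
4 4 339/400
5 5 1599/2000
6 6 3893/5000
f(1y,6y) = ((387/400)/(3893/5000) − 1)/(5) = 1889/38930 ≈ 4.8523%

step 1 [1y] swap r/1=13/387: DF=(1 − 13/387·(0))/(1+13/387) = 387/400 ≈ 0.967500
step 2 [2y] swap r/1=803/18872: DF=(1 − 803/18872·(0.967500))/(1+803/18872) = 9197/10000 ≈ 0.919700
step 3 [3y] zero: DF = P = 4357/5000 ≈ 0.871400
step 4 [4y] swap r/1=1525/36061: DF=(1 − 1525/36061·(0.967500+0.919700+0.871400))/(1+1525/36061) = 339/400 ≈ 0.847500
step 5 [5y] zero: DF = P = 1599/2000 ≈ 0.799500
step 6 [6y] swap r/1=1107/25921: DF=(1 − 1107/25921·(0.967500+0.919700+0.871400+0.847500+0.799500))/(1+1107/25921) = 3893/5000 ≈ 0.778600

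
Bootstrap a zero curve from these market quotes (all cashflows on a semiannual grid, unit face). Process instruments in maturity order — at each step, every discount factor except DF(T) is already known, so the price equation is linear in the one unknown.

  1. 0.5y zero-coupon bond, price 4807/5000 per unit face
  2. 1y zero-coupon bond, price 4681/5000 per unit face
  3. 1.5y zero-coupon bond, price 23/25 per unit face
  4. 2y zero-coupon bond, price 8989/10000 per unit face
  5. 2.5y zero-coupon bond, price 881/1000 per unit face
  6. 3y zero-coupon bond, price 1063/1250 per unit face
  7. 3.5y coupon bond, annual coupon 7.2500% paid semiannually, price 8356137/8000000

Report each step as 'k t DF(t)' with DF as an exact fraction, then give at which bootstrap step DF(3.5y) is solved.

step 1 [0.5y] zero: DF = P = 4807/5000 ≈ 0.961400
step 2 [1y] zero: DF = P = 4681/5000 ≈ 0.936200
step 3 [1.5y] zero: DF = P = 23/25 ≈ 0.920000
step 4 [2y] zero: DF = P = 8989/10000 ≈ 0.898900
step 5 [2.5y] zero: DF = P = 881/1000 ≈ 0.881000
step 6 [3y] zero: DF = P = 1063/1250 ≈ 0.850400
step 7 [3.5y] bond c/2=29/800: DF=(8356137/8000000 − 29/800·(0.961400+0.936200+0.920000+0.898900+0.881000+0.850400))/(1+29/800) = 4087/5000 ≈ 0.817400

1 1/2 4807/5000
2 1 4681/5000
3 3/2 23/25
4 2 8989/10000
5 5/2 881/1000
6 3 1063/1250
7 7/2 4087/5000
DF(3.5y) is solved at step 7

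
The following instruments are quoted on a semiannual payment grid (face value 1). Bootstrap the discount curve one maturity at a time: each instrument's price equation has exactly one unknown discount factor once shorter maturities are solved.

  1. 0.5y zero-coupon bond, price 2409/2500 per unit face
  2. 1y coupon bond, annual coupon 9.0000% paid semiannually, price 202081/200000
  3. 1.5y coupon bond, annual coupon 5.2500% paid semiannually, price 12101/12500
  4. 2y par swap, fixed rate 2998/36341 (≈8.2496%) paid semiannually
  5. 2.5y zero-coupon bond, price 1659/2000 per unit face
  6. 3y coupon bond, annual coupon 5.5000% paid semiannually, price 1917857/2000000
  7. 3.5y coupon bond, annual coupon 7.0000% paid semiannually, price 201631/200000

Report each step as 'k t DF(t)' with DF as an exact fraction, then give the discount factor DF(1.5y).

step 1 [0.5y] zero: DF = P = 2409/2500 ≈ 0.963600
step 2 [1y] bond c/2=9/200: DF=(202081/200000 − 9/200·(0.963600))/(1+9/200) = 4627/5000 ≈ 0.925400
step 3 [1.5y] bond c/2=21/800: DF=(12101/12500 − 21/800·(0.963600+0.925400))/(1+21/800) = 179/200 ≈ 0.895000
step 4 [2y] swap r/2=1499/36341: DF=(1 − 1499/36341·(0.963600+0.925400+0.895000))/(1+1499/36341) = 8501/10000 ≈ 0.850100
step 5 [2.5y] zero: DF = P = 1659/2000 ≈ 0.829500
step 6 [3y] bond c/2=11/400: DF=(1917857/2000000 − 11/400·(0.963600+0.925400+0.895000+0.850100+0.829500))/(1+11/400) = 4069/5000 ≈ 0.813800
step 7 [3.5y] bond c/2=7/200: DF=(201631/200000 − 7/200·(0.963600+0.925400+0.895000+0.850100+0.829500+0.813800))/(1+7/200) = 1989/2500 ≈ 0.795600

1 1/2 2409/2500
2 1 4627/5000
3 3/2 179/200
4 2 8501/10000
5 5/2 1659/2000
6 3 4069/5000
7 7/2 1989/2500
DF(1.5y) = 179/200 ≈ 0.895000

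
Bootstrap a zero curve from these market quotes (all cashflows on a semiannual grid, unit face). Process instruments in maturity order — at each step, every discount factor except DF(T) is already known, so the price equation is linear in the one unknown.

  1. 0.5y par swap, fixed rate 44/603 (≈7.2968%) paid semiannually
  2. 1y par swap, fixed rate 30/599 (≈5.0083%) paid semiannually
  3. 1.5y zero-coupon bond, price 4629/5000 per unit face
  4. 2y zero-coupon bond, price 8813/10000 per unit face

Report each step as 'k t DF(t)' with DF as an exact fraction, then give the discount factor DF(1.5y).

1 1/2 603/625
2 1 119/125
3 3/2 4629/5000
4 2 8813/10000
DF(1.5y) = 4629/5000 ≈ 0.925800

step 1 [0.5y] swap r/2=22/603: DF=(1 − 22/603·(0))/(1+22/603) = 603/625 ≈ 0.964800
step 2 [1y] swap r/2=15/599: DF=(1 − 15/599·(0.964800))/(1+15/599) = 119/125 ≈ 0.952000
step 3 [1.5y] zero: DF = P = 4629/5000 ≈ 0.925800
step 4 [2y] zero: DF = P = 8813/10000 ≈ 0.881300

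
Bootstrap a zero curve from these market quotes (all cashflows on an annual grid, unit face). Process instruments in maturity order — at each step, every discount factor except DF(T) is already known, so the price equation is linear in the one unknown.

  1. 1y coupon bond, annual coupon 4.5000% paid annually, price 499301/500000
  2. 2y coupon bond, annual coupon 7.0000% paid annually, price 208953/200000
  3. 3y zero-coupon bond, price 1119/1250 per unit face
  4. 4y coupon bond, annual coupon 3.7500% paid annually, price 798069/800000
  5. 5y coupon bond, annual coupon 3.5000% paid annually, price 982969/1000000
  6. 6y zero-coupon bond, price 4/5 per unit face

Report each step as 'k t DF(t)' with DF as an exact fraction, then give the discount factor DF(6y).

1 1 2389/2500
2 2 9139/10000
3 3 1119/1250
4 4 1077/1250
5 5 8271/10000
6 6 4/5
DF(6y) = 4/5 ≈ 0.800000

step 1 [1y] bond c/1=9/200: DF=(499301/500000 − 9/200·(0))/(1+9/200) = 2389/2500 ≈ 0.955600
step 2 [2y] bond c/1=7/100: DF=(208953/200000 − 7/100·(0.955600))/(1+7/100) = 9139/10000 ≈ 0.913900
step 3 [3y] zero: DF = P = 1119/1250 ≈ 0.895200
step 4 [4y] bond c/1=3/80: DF=(798069/800000 − 3/80·(0.955600+0.913900+0.895200))/(1+3/80) = 1077/1250 ≈ 0.861600
step 5 [5y] bond c/1=7/200: DF=(982969/1000000 − 7/200·(0.955600+0.913900+0.895200+0.861600))/(1+7/200) = 8271/10000 ≈ 0.827100
step 6 [6y] zero: DF = P = 4/5 ≈ 0.800000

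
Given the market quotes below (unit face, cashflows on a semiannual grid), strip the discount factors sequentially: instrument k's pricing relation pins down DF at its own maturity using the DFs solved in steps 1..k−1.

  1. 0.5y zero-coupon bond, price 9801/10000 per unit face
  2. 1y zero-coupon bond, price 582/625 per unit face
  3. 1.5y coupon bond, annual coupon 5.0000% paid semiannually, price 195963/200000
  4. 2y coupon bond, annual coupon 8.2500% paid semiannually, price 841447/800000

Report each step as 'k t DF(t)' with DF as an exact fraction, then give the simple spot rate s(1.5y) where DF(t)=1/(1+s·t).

step 1 [0.5y] zero: DF = P = 9801/10000 ≈ 0.980100
step 2 [1y] zero: DF = P = 582/625 ≈ 0.931200
step 3 [1.5y] bond c/2=1/40: DF=(195963/200000 − 1/40·(0.980100+0.931200))/(1+1/40) = 9093/10000 ≈ 0.909300
step 4 [2y] bond c/2=33/800: DF=(841447/800000 − 33/800·(0.980100+0.931200+0.909300))/(1+33/800) = 1123/1250 ≈ 0.898400

1 1/2 9801/10000
2 1 582/625
3 3/2 9093/10000
4 2 1123/1250
s(1.5y) = (1/(9093/10000) − 1)/(3/2) = 1814/27279 ≈ 6.6498%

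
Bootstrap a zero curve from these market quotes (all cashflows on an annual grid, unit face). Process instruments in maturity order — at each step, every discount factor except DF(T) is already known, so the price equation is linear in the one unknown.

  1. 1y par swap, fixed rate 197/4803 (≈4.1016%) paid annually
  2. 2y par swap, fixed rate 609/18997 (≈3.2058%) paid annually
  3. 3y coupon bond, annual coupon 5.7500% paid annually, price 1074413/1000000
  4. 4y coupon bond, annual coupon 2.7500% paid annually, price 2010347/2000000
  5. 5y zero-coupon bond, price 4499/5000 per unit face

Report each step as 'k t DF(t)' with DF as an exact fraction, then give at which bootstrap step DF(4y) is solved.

step 1 [1y] swap r/1=197/4803: DF=(1 − 197/4803·(0))/(1+197/4803) = 4803/5000 ≈ 0.960600
step 2 [2y] swap r/1=609/18997: DF=(1 − 609/18997·(0.960600))/(1+609/18997) = 9391/10000 ≈ 0.939100
step 3 [3y] bond c/1=23/400: DF=(1074413/1000000 − 23/400·(0.960600+0.939100))/(1+23/400) = 9127/10000 ≈ 0.912700
step 4 [4y] bond c/1=11/400: DF=(2010347/2000000 − 11/400·(0.960600+0.939100+0.912700))/(1+11/400) = 903/1000 ≈ 0.903000
step 5 [5y] zero: DF = P = 4499/5000 ≈ 0.899800

1 1 4803/5000
2 2 9391/10000
3 3 9127/10000
4 4 903/1000
5 5 4499/5000
DF(4y) is solved at step 4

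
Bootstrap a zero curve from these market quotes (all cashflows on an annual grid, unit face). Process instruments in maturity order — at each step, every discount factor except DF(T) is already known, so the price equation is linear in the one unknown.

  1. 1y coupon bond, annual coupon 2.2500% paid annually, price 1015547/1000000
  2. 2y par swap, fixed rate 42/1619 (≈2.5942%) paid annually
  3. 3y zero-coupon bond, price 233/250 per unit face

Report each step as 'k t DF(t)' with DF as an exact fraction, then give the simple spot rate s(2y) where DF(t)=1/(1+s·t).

step 1 [1y] bond c/1=9/400: DF=(1015547/1000000 − 9/400·(0))/(1+9/400) = 2483/2500 ≈ 0.993200
step 2 [2y] swap r/1=42/1619: DF=(1 − 42/1619·(0.993200))/(1+42/1619) = 1187/1250 ≈ 0.949600
step 3 [3y] zero: DF = P = 233/250 ≈ 0.932000

1 1 2483/2500
2 2 1187/1250
3 3 233/250
s(2y) = (1/(1187/1250) − 1)/(2) = 63/2374 ≈ 2.6537%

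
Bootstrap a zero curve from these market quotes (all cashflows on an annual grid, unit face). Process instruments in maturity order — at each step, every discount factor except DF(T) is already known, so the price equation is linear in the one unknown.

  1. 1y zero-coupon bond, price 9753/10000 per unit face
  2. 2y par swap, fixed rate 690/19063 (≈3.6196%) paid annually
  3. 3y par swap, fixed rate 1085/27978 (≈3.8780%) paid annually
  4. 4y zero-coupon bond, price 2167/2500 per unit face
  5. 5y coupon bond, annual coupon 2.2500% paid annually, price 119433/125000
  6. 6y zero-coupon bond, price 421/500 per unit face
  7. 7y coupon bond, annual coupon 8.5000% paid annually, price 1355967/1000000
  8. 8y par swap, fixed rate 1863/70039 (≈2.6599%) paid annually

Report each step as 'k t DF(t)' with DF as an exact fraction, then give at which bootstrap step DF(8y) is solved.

1 1 9753/10000
2 2 931/1000
3 3 1783/2000
4 4 2167/2500
5 5 4269/5000
6 6 421/500
7 7 4149/5000
8 8 8137/10000
DF(8y) is solved at step 8

step 1 [1y] zero: DF = P = 9753/10000 ≈ 0.975300
step 2 [2y] swap r/1=690/19063: DF=(1 − 690/19063·(0.975300))/(1+690/19063) = 931/1000 ≈ 0.931000
step 3 [3y] swap r/1=1085/27978: DF=(1 − 1085/27978·(0.975300+0.931000))/(1+1085/27978) = 1783/2000 ≈ 0.891500
step 4 [4y] zero: DF = P = 2167/2500 ≈ 0.866800
step 5 [5y] bond c/1=9/400: DF=(119433/125000 − 9/400·(0.975300+0.931000+0.891500+0.866800))/(1+9/400) = 4269/5000 ≈ 0.853800
step 6 [6y] zero: DF = P = 421/500 ≈ 0.842000
step 7 [7y] bond c/1=17/200: DF=(1355967/1000000 − 17/200·(0.975300+0.931000+0.891500+0.866800+0.853800+0.842000))/(1+17/200) = 4149/5000 ≈ 0.829800
step 8 [8y] swap r/1=1863/70039: DF=(1 − 1863/70039·(0.975300+0.931000+0.891500+0.866800+0.853800+0.842000+0.829800))/(1+1863/70039) = 8137/10000 ≈ 0.813700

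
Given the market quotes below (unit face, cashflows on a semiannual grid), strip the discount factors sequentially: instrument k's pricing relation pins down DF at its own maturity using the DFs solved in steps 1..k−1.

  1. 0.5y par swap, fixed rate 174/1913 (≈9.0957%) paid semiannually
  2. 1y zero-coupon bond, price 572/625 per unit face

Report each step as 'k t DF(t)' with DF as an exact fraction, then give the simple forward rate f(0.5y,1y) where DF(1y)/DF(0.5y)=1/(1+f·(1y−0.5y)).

step 1 [0.5y] swap r/2=87/1913: DF=(1 − 87/1913·(0))/(1+87/1913) = 1913/2000 ≈ 0.956500
step 2 [1y] zero: DF = P = 572/625 ≈ 0.915200

1 1/2 1913/2000
2 1 572/625
f(0.5y,1y) = ((1913/2000)/(572/625) − 1)/(1/2) = 413/4576 ≈ 9.0253%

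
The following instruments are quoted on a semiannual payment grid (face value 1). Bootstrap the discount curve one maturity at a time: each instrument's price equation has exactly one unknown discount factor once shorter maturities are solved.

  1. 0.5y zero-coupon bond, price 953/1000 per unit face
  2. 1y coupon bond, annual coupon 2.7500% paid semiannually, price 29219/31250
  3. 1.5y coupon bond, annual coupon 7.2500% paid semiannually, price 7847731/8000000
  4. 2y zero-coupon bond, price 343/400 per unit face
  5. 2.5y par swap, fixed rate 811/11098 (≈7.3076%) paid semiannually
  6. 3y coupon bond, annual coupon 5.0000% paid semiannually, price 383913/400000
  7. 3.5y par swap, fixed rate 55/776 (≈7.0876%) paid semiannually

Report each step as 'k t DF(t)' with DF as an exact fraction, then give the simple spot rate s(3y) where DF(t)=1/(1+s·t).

step 1 [0.5y] zero: DF = P = 953/1000 ≈ 0.953000
step 2 [1y] bond c/2=11/800: DF=(29219/31250 − 11/800·(0.953000))/(1+11/800) = 4547/5000 ≈ 0.909400
step 3 [1.5y] bond c/2=29/800: DF=(7847731/8000000 − 29/800·(0.953000+0.909400))/(1+29/800) = 1763/2000 ≈ 0.881500
step 4 [2y] zero: DF = P = 343/400 ≈ 0.857500
step 5 [2.5y] swap r/2=811/22196: DF=(1 − 811/22196·(0.953000+0.909400+0.881500+0.857500))/(1+811/22196) = 4189/5000 ≈ 0.837800
step 6 [3y] bond c/2=1/40: DF=(383913/400000 − 1/40·(0.953000+0.909400+0.881500+0.857500+0.837800))/(1+1/40) = 8281/10000 ≈ 0.828100
step 7 [3.5y] swap r/2=55/1552: DF=(1 − 55/1552·(0.953000+0.909400+0.881500+0.857500+0.837800+0.828100))/(1+55/1552) = 1571/2000 ≈ 0.785500

1 1/2 953/1000
2 1 4547/5000
3 3/2 1763/2000
4 2 343/400
5 5/2 4189/5000
6 3 8281/10000
7 7/2 1571/2000
s(3y) = (1/(8281/10000) − 1)/(3) = 573/8281 ≈ 6.9195%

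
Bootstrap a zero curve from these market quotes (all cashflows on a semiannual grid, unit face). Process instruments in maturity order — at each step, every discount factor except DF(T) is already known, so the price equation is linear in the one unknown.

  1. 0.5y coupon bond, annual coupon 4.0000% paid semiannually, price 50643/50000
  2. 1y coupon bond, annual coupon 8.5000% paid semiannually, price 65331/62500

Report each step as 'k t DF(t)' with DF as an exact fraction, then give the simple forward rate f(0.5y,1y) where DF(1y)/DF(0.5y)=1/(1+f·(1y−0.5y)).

step 1 [0.5y] bond c/2=1/50: DF=(50643/50000 − 1/50·(0))/(1+1/50) = 993/1000 ≈ 0.993000
step 2 [1y] bond c/2=17/400: DF=(65331/62500 − 17/400·(0.993000))/(1+17/400) = 4811/5000 ≈ 0.962200

1 1/2 993/1000
2 1 4811/5000
f(0.5y,1y) = ((993/1000)/(4811/5000) − 1)/(1/2) = 308/4811 ≈ 6.4020%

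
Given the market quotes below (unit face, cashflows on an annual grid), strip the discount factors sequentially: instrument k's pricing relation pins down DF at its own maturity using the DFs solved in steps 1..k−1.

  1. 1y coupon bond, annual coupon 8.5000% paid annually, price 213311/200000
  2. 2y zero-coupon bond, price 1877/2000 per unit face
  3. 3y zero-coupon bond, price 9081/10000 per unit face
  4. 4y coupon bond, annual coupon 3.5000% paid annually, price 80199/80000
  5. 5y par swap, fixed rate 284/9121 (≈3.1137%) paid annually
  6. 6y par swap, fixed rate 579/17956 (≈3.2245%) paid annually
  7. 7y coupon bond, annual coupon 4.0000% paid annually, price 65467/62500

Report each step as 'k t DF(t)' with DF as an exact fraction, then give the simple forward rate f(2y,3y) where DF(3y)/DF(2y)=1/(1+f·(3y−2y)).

1 1 983/1000
2 2 1877/2000
3 3 9081/10000
4 4 8729/10000
5 5 429/500
6 6 8263/10000
7 7 4/5
f(2y,3y) = ((1877/2000)/(9081/10000) − 1)/(1) = 304/9081 ≈ 3.3476%

step 1 [1y] bond c/1=17/200: DF=(213311/200000 − 17/200·(0))/(1+17/200) = 983/1000 ≈ 0.983000
step 2 [2y] zero: DF = P = 1877/2000 ≈ 0.938500
step 3 [3y] zero: DF = P = 9081/10000 ≈ 0.908100
step 4 [4y] bond c/1=7/200: DF=(80199/80000 − 7/200·(0.983000+0.938500+0.908100))/(1+7/200) = 8729/10000 ≈ 0.872900
step 5 [5y] swap r/1=284/9121: DF=(1 − 284/9121·(0.983000+0.938500+0.908100+0.872900))/(1+284/9121) = 429/500 ≈ 0.858000
step 6 [6y] swap r/1=579/17956: DF=(1 − 579/17956·(0.983000+0.938500+0.908100+0.872900+0.858000))/(1+579/17956) = 8263/10000 ≈ 0.826300
step 7 [7y] bond c/1=1/25: DF=(65467/62500 − 1/25·(0.983000+0.938500+0.908100+0.872900+0.858000+0.826300))/(1+1/25) = 4/5 ≈ 0.800000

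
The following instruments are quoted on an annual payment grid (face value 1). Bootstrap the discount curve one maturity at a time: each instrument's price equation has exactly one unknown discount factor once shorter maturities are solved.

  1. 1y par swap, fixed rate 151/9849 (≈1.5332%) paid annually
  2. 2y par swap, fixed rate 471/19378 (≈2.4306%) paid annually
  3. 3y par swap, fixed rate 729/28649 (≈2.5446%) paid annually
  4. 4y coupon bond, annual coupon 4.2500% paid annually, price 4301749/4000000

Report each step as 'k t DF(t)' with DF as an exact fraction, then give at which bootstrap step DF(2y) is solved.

step 1 [1y] swap r/1=151/9849: DF=(1 − 151/9849·(0))/(1+151/9849) = 9849/10000 ≈ 0.984900
step 2 [2y] swap r/1=471/19378: DF=(1 − 471/19378·(0.984900))/(1+471/19378) = 9529/10000 ≈ 0.952900
step 3 [3y] swap r/1=729/28649: DF=(1 − 729/28649·(0.984900+0.952900))/(1+729/28649) = 9271/10000 ≈ 0.927100
step 4 [4y] bond c/1=17/400: DF=(4301749/4000000 − 17/400·(0.984900+0.952900+0.927100))/(1+17/400) = 2287/2500 ≈ 0.914800

1 1 9849/10000
2 2 9529/10000
3 3 9271/10000
4 4 2287/2500
DF(2y) is solved at step 2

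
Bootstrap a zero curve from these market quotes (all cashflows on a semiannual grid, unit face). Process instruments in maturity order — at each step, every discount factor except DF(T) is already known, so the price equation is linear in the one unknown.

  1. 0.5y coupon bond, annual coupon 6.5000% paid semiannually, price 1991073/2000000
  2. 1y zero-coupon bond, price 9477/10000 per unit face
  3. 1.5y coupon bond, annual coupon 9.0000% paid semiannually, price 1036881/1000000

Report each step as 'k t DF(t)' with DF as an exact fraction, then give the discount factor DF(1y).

step 1 [0.5y] bond c/2=13/400: DF=(1991073/2000000 − 13/400·(0))/(1+13/400) = 4821/5000 ≈ 0.964200
step 2 [1y] zero: DF = P = 9477/10000 ≈ 0.947700
step 3 [1.5y] bond c/2=9/200: DF=(1036881/1000000 − 9/200·(0.964200+0.947700))/(1+9/200) = 9099/10000 ≈ 0.909900

1 1/2 4821/5000
2 1 9477/10000
3 3/2 9099/10000
DF(1y) = 9477/10000 ≈ 0.947700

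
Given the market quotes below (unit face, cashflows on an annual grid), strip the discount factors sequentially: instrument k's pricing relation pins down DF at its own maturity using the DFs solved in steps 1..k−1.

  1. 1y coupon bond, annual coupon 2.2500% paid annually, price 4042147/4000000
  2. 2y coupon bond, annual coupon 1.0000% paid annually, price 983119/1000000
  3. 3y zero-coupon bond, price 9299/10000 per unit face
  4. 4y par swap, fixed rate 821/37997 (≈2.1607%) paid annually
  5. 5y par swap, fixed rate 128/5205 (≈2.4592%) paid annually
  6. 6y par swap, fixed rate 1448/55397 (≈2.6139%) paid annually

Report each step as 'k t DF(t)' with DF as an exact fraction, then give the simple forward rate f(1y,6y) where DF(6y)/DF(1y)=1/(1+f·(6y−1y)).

1 1 9883/10000
2 2 2409/2500
3 3 9299/10000
4 4 9179/10000
5 5 553/625
6 6 1069/1250
f(1y,6y) = ((9883/10000)/(1069/1250) − 1)/(5) = 1331/42760 ≈ 3.1127%

step 1 [1y] bond c/1=9/400: DF=(4042147/4000000 − 9/400·(0))/(1+9/400) = 9883/10000 ≈ 0.988300
step 2 [2y] bond c/1=1/100: DF=(983119/1000000 − 1/100·(0.988300))/(1+1/100) = 2409/2500 ≈ 0.963600
step 3 [3y] zero: DF = P = 9299/10000 ≈ 0.929900
step 4 [4y] swap r/1=821/37997: DF=(1 − 821/37997·(0.988300+0.963600+0.929900))/(1+821/37997) = 9179/10000 ≈ 0.917900
step 5 [5y] swap r/1=128/5205: DF=(1 − 128/5205·(0.988300+0.963600+0.929900+0.917900))/(1+128/5205) = 553/625 ≈ 0.884800
step 6 [6y] swap r/1=1448/55397: DF=(1 − 1448/55397·(0.988300+0.963600+0.929900+0.917900+0.884800))/(1+1448/55397) = 1069/1250 ≈ 0.855200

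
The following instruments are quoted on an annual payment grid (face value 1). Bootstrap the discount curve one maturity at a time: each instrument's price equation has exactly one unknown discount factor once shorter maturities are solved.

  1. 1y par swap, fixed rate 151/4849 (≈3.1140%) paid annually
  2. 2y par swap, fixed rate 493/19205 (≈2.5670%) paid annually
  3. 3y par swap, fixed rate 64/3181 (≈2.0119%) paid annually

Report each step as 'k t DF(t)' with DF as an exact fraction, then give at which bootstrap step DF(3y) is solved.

1 1 4849/5000
2 2 9507/10000
3 3 589/625
DF(3y) is solved at step 3

step 1 [1y] swap r/1=151/4849: DF=(1 − 151/4849·(0))/(1+151/4849) = 4849/5000 ≈ 0.969800
step 2 [2y] swap r/1=493/19205: DF=(1 − 493/19205·(0.969800))/(1+493/19205) = 9507/10000 ≈ 0.950700
step 3 [3y] swap r/1=64/3181: DF=(1 − 64/3181·(0.969800+0.950700))/(1+64/3181) = 589/625 ≈ 0.942400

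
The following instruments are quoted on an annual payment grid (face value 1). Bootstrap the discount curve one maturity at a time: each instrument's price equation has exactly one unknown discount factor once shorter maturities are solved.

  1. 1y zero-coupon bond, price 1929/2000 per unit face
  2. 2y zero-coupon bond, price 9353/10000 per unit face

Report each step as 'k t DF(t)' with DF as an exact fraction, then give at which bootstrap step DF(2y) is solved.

1 1 1929/2000
2 2 9353/10000
DF(2y) is solved at step 2

step 1 [1y] zero: DF = P = 1929/2000 ≈ 0.964500
step 2 [2y] zero: DF = P = 9353/10000 ≈ 0.935300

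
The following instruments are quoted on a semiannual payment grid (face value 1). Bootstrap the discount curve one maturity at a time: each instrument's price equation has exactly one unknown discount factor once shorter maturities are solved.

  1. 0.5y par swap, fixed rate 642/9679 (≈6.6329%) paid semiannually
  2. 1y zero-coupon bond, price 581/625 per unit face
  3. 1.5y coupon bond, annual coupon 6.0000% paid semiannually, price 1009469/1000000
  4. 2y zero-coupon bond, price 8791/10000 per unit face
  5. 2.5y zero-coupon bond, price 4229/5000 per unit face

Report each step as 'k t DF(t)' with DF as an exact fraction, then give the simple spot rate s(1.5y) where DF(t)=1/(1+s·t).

step 1 [0.5y] swap r/2=321/9679: DF=(1 − 321/9679·(0))/(1+321/9679) = 9679/10000 ≈ 0.967900
step 2 [1y] zero: DF = P = 581/625 ≈ 0.929600
step 3 [1.5y] bond c/2=3/100: DF=(1009469/1000000 − 3/100·(0.967900+0.929600))/(1+3/100) = 578/625 ≈ 0.924800
step 4 [2y] zero: DF = P = 8791/10000 ≈ 0.879100
step 5 [2.5y] zero: DF = P = 4229/5000 ≈ 0.845800

1 1/2 9679/10000
2 1 581/625
3 3/2 578/625
4 2 8791/10000
5 5/2 4229/5000
s(1.5y) = (1/(578/625) − 1)/(3/2) = 47/867 ≈ 5.4210%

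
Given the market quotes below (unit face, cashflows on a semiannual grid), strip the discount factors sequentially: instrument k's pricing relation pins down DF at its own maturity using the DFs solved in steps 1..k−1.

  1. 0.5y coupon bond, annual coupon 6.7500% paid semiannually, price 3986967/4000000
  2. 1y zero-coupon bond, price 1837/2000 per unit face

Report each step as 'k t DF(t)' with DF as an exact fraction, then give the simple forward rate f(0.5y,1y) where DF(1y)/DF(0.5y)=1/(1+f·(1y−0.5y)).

1 1/2 4821/5000
2 1 1837/2000
f(0.5y,1y) = ((4821/5000)/(1837/2000) − 1)/(1/2) = 914/9185 ≈ 9.9510%

step 1 [0.5y] bond c/2=27/800: DF=(3986967/4000000 − 27/800·(0))/(1+27/800) = 4821/5000 ≈ 0.964200
step 2 [1y] zero: DF = P = 1837/2000 ≈ 0.918500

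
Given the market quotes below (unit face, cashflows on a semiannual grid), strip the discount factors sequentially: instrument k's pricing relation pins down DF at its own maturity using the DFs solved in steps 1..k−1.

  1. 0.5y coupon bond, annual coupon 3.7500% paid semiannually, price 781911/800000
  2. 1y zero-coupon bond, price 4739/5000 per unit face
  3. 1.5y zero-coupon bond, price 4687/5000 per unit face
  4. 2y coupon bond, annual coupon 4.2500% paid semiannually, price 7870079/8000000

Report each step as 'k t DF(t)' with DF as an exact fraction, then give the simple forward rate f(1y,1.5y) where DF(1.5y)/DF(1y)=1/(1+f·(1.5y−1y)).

step 1 [0.5y] bond c/2=3/160: DF=(781911/800000 − 3/160·(0))/(1+3/160) = 4797/5000 ≈ 0.959400
step 2 [1y] zero: DF = P = 4739/5000 ≈ 0.947800
step 3 [1.5y] zero: DF = P = 4687/5000 ≈ 0.937400
step 4 [2y] bond c/2=17/800: DF=(7870079/8000000 − 17/800·(0.959400+0.947800+0.937400))/(1+17/800) = 9041/10000 ≈ 0.904100

1 1/2 4797/5000
2 1 4739/5000
3 3/2 4687/5000
4 2 9041/10000
f(1y,1.5y) = ((4739/5000)/(4687/5000) − 1)/(1/2) = 104/4687 ≈ 2.2189%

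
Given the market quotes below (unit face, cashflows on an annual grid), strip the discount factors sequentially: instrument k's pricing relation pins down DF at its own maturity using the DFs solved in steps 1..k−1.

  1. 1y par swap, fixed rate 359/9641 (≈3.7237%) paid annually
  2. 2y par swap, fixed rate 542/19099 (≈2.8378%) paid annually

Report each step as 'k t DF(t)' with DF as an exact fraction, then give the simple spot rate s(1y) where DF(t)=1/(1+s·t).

step 1 [1y] swap r/1=359/9641: DF=(1 − 359/9641·(0))/(1+359/9641) = 9641/10000 ≈ 0.964100
step 2 [2y] swap r/1=542/19099: DF=(1 − 542/19099·(0.964100))/(1+542/19099) = 4729/5000 ≈ 0.945800

1 1 9641/10000
2 2 4729/5000
s(1y) = (1/(9641/10000) − 1)/(1) = 359/9641 ≈ 3.7237%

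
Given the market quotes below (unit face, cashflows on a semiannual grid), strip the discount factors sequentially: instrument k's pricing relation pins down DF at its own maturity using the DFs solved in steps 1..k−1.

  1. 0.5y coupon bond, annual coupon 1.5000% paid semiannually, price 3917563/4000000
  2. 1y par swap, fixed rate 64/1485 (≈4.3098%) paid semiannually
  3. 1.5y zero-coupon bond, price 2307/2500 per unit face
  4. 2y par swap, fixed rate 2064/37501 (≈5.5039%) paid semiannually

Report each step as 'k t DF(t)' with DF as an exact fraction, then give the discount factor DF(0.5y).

1 1/2 9721/10000
2 1 599/625
3 3/2 2307/2500
4 2 1121/1250
DF(0.5y) = 9721/10000 ≈ 0.972100

step 1 [0.5y] bond c/2=3/400: DF=(3917563/4000000 − 3/400·(0))/(1+3/400) = 9721/10000 ≈ 0.972100
step 2 [1y] swap r/2=32/1485: DF=(1 − 32/1485·(0.972100))/(1+32/1485) = 599/625 ≈ 0.958400
step 3 [1.5y] zero: DF = P = 2307/2500 ≈ 0.922800
step 4 [2y] swap r/2=1032/37501: DF=(1 − 1032/37501·(0.972100+0.958400+0.922800))/(1+1032/37501) = 1121/1250 ≈ 0.896800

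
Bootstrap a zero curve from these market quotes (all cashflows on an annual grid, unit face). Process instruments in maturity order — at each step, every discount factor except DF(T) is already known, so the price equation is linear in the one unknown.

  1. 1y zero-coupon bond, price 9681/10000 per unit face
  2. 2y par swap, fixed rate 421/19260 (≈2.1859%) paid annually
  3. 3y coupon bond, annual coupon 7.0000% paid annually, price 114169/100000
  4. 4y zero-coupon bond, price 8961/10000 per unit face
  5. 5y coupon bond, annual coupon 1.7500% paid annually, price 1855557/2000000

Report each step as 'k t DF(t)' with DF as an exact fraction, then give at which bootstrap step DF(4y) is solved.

1 1 9681/10000
2 2 9579/10000
3 3 941/1000
4 4 8961/10000
5 5 8471/10000
DF(4y) is solved at step 4

step 1 [1y] zero: DF = P = 9681/10000 ≈ 0.968100
step 2 [2y] swap r/1=421/19260: DF=(1 − 421/19260·(0.968100))/(1+421/19260) = 9579/10000 ≈ 0.957900
step 3 [3y] bond c/1=7/100: DF=(114169/100000 − 7/100·(0.968100+0.957900))/(1+7/100) = 941/1000 ≈ 0.941000
step 4 [4y] zero: DF = P = 8961/10000 ≈ 0.896100
step 5 [5y] bond c/1=7/400: DF=(1855557/2000000 − 7/400·(0.968100+0.957900+0.941000+0.896100))/(1+7/400) = 8471/10000 ≈ 0.847100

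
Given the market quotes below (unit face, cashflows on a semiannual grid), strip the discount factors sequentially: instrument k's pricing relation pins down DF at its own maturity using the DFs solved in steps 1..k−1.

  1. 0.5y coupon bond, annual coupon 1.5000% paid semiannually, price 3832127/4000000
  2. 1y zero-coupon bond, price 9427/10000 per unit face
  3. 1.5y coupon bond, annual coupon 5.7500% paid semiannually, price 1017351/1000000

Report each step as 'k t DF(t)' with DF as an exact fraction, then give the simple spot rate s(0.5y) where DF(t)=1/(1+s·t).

1 1/2 9509/10000
2 1 9427/10000
3 3/2 117/125
s(0.5y) = (1/(9509/10000) − 1)/(1/2) = 982/9509 ≈ 10.3271%

step 1 [0.5y] bond c/2=3/400: DF=(3832127/4000000 − 3/400·(0))/(1+3/400) = 9509/10000 ≈ 0.950900
step 2 [1y] zero: DF = P = 9427/10000 ≈ 0.942700
step 3 [1.5y] bond c/2=23/800: DF=(1017351/1000000 − 23/800·(0.950900+0.942700))/(1+23/800) = 117/125 ≈ 0.936000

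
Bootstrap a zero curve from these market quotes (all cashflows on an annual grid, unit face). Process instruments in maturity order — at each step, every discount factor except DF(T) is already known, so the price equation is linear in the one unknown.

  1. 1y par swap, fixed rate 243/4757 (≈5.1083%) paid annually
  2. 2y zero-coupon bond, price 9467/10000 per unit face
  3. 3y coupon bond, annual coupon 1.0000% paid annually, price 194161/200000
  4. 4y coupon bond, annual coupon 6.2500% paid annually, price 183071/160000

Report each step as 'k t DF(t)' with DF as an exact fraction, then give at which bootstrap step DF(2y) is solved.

step 1 [1y] swap r/1=243/4757: DF=(1 − 243/4757·(0))/(1+243/4757) = 4757/5000 ≈ 0.951400
step 2 [2y] zero: DF = P = 9467/10000 ≈ 0.946700
step 3 [3y] bond c/1=1/100: DF=(194161/200000 − 1/100·(0.951400+0.946700))/(1+1/100) = 589/625 ≈ 0.942400
step 4 [4y] bond c/1=1/16: DF=(183071/160000 − 1/16·(0.951400+0.946700+0.942400))/(1+1/16) = 4549/5000 ≈ 0.909800

1 1 4757/5000
2 2 9467/10000
3 3 589/625
4 4 4549/5000
DF(2y) is solved at step 2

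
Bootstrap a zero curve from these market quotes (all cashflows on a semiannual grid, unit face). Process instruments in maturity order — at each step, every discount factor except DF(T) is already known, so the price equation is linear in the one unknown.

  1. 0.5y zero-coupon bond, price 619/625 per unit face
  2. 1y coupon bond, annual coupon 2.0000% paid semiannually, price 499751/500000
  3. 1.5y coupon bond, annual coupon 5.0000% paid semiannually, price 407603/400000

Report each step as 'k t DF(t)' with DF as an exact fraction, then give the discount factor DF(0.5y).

step 1 [0.5y] zero: DF = P = 619/625 ≈ 0.990400
step 2 [1y] bond c/2=1/100: DF=(499751/500000 − 1/100·(0.990400))/(1+1/100) = 4899/5000 ≈ 0.979800
step 3 [1.5y] bond c/2=1/40: DF=(407603/400000 − 1/40·(0.990400+0.979800))/(1+1/40) = 9461/10000 ≈ 0.946100

1 1/2 619/625
2 1 4899/5000
3 3/2 9461/10000
DF(0.5y) = 619/625 ≈ 0.990400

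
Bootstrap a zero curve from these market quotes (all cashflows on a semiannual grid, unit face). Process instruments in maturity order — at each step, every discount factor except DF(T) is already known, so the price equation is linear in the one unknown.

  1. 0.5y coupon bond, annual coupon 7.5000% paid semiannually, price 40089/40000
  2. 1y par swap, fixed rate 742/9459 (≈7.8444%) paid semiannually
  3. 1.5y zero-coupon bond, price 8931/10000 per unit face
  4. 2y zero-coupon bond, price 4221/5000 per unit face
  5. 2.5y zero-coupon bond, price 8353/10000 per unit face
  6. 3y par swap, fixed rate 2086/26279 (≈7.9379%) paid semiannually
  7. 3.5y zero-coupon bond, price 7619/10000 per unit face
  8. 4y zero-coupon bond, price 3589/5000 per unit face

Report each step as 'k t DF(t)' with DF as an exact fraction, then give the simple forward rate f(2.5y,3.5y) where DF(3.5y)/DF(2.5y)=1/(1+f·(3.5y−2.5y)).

1 1/2 483/500
2 1 4629/5000
3 3/2 8931/10000
4 2 4221/5000
5 5/2 8353/10000
6 3 3957/5000
7 7/2 7619/10000
8 4 3589/5000
f(2.5y,3.5y) = ((8353/10000)/(7619/10000) − 1)/(1) = 734/7619 ≈ 9.6338%

step 1 [0.5y] bond c/2=3/80: DF=(40089/40000 − 3/80·(0))/(1+3/80) = 483/500 ≈ 0.966000
step 2 [1y] swap r/2=371/9459: DF=(1 − 371/9459·(0.966000))/(1+371/9459) = 4629/5000 ≈ 0.925800
step 3 [1.5y] zero: DF = P = 8931/10000 ≈ 0.893100
step 4 [2y] zero: DF = P = 4221/5000 ≈ 0.844200
step 5 [2.5y] zero: DF = P = 8353/10000 ≈ 0.835300
step 6 [3y] swap r/2=1043/26279: DF=(1 − 1043/26279·(0.966000+0.925800+0.893100+0.844200+0.835300))/(1+1043/26279) = 3957/5000 ≈ 0.791400
step 7 [3.5y] zero: DF = P = 7619/10000 ≈ 0.761900
step 8 [4y] zero: DF = P = 3589/5000 ≈ 0.717800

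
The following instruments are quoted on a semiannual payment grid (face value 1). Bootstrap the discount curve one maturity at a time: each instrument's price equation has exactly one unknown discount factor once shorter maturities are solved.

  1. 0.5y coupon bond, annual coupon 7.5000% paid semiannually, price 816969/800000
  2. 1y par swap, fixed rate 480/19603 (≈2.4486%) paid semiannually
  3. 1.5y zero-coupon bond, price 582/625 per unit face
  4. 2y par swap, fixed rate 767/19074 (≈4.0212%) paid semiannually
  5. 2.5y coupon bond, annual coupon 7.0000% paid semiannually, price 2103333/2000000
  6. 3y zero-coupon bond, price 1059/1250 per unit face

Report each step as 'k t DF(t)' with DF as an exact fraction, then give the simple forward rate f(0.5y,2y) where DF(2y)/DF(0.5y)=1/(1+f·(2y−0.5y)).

1 1/2 9843/10000
2 1 122/125
3 3/2 582/625
4 2 9233/10000
5 5/2 8871/10000
6 3 1059/1250
f(0.5y,2y) = ((9843/10000)/(9233/10000) − 1)/(3/2) = 1220/27699 ≈ 4.4045%

step 1 [0.5y] bond c/2=3/80: DF=(816969/800000 − 3/80·(0))/(1+3/80) = 9843/10000 ≈ 0.984300
step 2 [1y] swap r/2=240/19603: DF=(1 − 240/19603·(0.984300))/(1+240/19603) = 122/125 ≈ 0.976000
step 3 [1.5y] zero: DF = P = 582/625 ≈ 0.931200
step 4 [2y] swap r/2=767/38148: DF=(1 − 767/38148·(0.984300+0.976000+0.931200))/(1+767/38148) = 9233/10000 ≈ 0.923300
step 5 [2.5y] bond c/2=7/200: DF=(2103333/2000000 − 7/200·(0.984300+0.976000+0.931200+0.923300))/(1+7/200) = 8871/10000 ≈ 0.887100
step 6 [3y] zero: DF = P = 1059/1250 ≈ 0.847200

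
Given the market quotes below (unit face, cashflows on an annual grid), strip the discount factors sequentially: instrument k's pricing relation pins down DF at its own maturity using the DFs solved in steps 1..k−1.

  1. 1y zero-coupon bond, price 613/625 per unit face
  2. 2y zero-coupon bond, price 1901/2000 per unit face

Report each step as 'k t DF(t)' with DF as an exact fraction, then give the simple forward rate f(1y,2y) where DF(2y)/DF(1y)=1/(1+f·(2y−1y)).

step 1 [1y] zero: DF = P = 613/625 ≈ 0.980800
step 2 [2y] zero: DF = P = 1901/2000 ≈ 0.950500

1 1 613/625
2 2 1901/2000
f(1y,2y) = ((613/625)/(1901/2000) − 1)/(1) = 303/9505 ≈ 3.1878%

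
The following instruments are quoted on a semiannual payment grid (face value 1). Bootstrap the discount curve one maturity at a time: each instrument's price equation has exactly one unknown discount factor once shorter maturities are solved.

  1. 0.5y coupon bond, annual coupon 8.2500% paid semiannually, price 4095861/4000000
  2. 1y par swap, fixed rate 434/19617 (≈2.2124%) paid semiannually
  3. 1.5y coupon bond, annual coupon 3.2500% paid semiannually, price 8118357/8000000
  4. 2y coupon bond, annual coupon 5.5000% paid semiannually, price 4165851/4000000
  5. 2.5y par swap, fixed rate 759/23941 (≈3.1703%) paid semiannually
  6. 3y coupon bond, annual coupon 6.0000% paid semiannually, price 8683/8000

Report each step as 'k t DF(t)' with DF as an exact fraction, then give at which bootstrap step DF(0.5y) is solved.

step 1 [0.5y] bond c/2=33/800: DF=(4095861/4000000 − 33/800·(0))/(1+33/800) = 4917/5000 ≈ 0.983400
step 2 [1y] swap r/2=217/19617: DF=(1 − 217/19617·(0.983400))/(1+217/19617) = 9783/10000 ≈ 0.978300
step 3 [1.5y] bond c/2=13/800: DF=(8118357/8000000 − 13/800·(0.983400+0.978300))/(1+13/800) = 1209/1250 ≈ 0.967200
step 4 [2y] bond c/2=11/400: DF=(4165851/4000000 − 11/400·(0.983400+0.978300+0.967200))/(1+11/400) = 1169/1250 ≈ 0.935200
step 5 [2.5y] swap r/2=759/47882: DF=(1 − 759/47882·(0.983400+0.978300+0.967200+0.935200))/(1+759/47882) = 9241/10000 ≈ 0.924100
step 6 [3y] bond c/2=3/100: DF=(8683/8000 − 3/100·(0.983400+0.978300+0.967200+0.935200+0.924100))/(1+3/100) = 9143/10000 ≈ 0.914300

1 1/2 4917/5000
2 1 9783/10000
3 3/2 1209/1250
4 2 1169/1250
5 5/2 9241/10000
6 3 9143/10000
DF(0.5y) is solved at step 1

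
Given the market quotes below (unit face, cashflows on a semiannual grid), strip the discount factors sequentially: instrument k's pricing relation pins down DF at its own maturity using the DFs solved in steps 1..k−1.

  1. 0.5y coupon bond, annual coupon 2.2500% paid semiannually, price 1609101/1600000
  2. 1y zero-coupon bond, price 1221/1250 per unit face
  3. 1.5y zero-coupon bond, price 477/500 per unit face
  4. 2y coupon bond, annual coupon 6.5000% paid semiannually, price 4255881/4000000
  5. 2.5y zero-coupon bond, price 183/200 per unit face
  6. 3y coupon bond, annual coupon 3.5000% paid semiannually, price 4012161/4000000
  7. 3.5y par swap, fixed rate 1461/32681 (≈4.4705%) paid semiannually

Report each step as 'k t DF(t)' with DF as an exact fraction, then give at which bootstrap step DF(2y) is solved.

1 1/2 1989/2000
2 1 1221/1250
3 3/2 477/500
4 2 1173/1250
5 5/2 183/200
6 3 2259/2500
7 7/2 8539/10000
DF(2y) is solved at step 4

step 1 [0.5y] bond c/2=9/800: DF=(1609101/1600000 − 9/800·(0))/(1+9/800) = 1989/2000 ≈ 0.994500
step 2 [1y] zero: DF = P = 1221/1250 ≈ 0.976800
step 3 [1.5y] zero: DF = P = 477/500 ≈ 0.954000
step 4 [2y] bond c/2=13/400: DF=(4255881/4000000 − 13/400·(0.994500+0.976800+0.954000))/(1+13/400) = 1173/1250 ≈ 0.938400
step 5 [2.5y] zero: DF = P = 183/200 ≈ 0.915000
step 6 [3y] bond c/2=7/400: DF=(4012161/4000000 − 7/400·(0.994500+0.976800+0.954000+0.938400+0.915000))/(1+7/400) = 2259/2500 ≈ 0.903600
step 7 [3.5y] swap r/2=1461/65362: DF=(1 − 1461/65362·(0.994500+0.976800+0.954000+0.938400+0.915000+0.903600))/(1+1461/65362) = 8539/10000 ≈ 0.853900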